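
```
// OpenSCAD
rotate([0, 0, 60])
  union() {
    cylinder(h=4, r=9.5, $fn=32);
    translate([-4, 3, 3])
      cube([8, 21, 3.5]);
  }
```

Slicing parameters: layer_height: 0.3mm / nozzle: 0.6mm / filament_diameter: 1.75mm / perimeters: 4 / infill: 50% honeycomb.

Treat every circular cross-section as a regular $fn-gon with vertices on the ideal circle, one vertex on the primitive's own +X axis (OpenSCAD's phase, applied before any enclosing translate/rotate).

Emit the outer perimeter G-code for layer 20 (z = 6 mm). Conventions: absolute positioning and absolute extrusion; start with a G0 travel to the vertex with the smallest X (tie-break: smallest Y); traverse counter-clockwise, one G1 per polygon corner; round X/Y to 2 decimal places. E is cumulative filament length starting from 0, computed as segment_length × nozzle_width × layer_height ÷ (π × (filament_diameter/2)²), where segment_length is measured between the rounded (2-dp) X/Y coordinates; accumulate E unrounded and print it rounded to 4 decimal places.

G0 X-22.78 Y8.54 Z6.00
G1 X-4.60 Y-1.96 E1.5711
G1 X-0.60 Y4.96 E2.1693
G1 X-18.78 Y15.46 E3.7404
G1 X-22.78 Y8.54 E4.3385

At z = 6 mm: the cylinder does not reach this height (z outside [0, 4]); the cube at (-4, 3) is present — its section is the full 8×21 rectangle; Combining (union): only the 8×21 cube at (-4, 3) is present, so the union is just that shape — 1 connected region; (rotated 60° about Z; rotation is an isometry so areas/perimeters/island counts are preserved). The outline is a single polygon with 4 vertices. Extrusion per mm of travel: 0.6 × 0.3 / (π × 0.875²) = 0.074835. Accumulating E over each segment gives final E = 4.3385.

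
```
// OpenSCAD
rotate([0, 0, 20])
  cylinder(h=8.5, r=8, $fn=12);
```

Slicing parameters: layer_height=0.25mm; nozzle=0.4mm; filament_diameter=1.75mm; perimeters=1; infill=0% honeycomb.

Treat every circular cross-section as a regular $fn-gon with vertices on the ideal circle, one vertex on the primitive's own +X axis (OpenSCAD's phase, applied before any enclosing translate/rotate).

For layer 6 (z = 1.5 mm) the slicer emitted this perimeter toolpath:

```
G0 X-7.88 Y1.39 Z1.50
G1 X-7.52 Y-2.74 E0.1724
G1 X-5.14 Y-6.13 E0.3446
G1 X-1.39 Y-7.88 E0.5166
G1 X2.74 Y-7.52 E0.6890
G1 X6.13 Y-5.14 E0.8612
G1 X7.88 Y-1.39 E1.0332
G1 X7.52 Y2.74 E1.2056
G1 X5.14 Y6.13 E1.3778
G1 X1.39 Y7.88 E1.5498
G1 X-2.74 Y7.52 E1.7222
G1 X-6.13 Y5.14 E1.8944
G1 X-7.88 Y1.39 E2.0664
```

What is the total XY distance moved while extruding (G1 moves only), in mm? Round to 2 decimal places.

Sum the Euclidean lengths of each G1 segment: total = 49.70 mm.

49.70 mm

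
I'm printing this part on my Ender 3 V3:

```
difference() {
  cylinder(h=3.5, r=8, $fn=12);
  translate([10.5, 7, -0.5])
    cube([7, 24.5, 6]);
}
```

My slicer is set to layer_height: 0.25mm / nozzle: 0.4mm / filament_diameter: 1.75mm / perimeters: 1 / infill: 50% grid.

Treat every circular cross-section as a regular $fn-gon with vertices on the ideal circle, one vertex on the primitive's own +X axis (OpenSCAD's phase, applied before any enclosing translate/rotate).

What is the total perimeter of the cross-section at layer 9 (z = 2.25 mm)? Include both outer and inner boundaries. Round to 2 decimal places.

At z = 2.25 mm: the r=8 cylinder gives a regular 12-gon of circumradius 8 (constant along its height) (perimeter = 2·12·8.000·sin(180°/12) = 49.69 mm); the cube at (10.5, 7) is present — its section is the full 7×24.5 rectangle (perimeter 63.00 mm); Taking the first minus the rest: starting from the r=8 cylinder, the 7×24.5 cube at (10.5, 7) misses the remaining region (no effect) — boundary = 49.69 mm. Overall, the cross-section is a single solid region. Total boundary length (outer) = 49.69 mm.

49.69 mm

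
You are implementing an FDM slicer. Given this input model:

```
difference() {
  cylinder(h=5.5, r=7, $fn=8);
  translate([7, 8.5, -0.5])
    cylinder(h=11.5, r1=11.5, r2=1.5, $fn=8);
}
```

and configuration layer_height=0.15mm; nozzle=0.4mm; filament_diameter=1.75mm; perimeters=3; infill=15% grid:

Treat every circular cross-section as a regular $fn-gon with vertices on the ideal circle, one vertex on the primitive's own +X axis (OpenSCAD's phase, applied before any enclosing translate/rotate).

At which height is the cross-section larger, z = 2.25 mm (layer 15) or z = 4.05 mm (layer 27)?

Layer 15 (z = 2.25): the cylinder: section is a regular 8-gon, circumradius r=7 (area = (8/2)·7.000²·sin(360°/8) = 138.59 mm²); the cone at (7, 8.5) (r1=11.5→r2=1.5) has section circumradius 9.109 here — a regular 8-gon (area = (8/2)·9.109²·sin(360°/8) = 234.67 mm²); Taking the first minus the rest: starting from the r=7 cylinder (138.59 mm²), the cone at (7, 8.5) partially overlaps it — only the 30.66 mm² overlap (of its 234.67 mm²) is removed, clipping the outline — area = 107.93 mm². So its area = 107.93 mm². Layer 27 (z = 4.05): the r=7 cylinder contributes a regular 8-gon of circumradius 7 (area = (8/2)·7.000²·sin(360°/8) = 138.59 mm²); the cone at (7, 8.5) (r1=11.5→r2=1.5) has section circumradius 7.543 here — a regular 8-gon (area = (8/2)·7.543²·sin(360°/8) = 160.95 mm²); Subtracting the remaining from the first: starting from the r=7 cylinder (138.59 mm²), the cone at (7, 8.5) partially overlaps it — only the 15.27 mm² overlap (of its 160.95 mm²) is removed, clipping the outline — area = 123.33 mm². So its area = 123.33 mm². Layer 27 is larger (123.33 vs 107.93 mm²).

layer 27 (z = 4.05 mm)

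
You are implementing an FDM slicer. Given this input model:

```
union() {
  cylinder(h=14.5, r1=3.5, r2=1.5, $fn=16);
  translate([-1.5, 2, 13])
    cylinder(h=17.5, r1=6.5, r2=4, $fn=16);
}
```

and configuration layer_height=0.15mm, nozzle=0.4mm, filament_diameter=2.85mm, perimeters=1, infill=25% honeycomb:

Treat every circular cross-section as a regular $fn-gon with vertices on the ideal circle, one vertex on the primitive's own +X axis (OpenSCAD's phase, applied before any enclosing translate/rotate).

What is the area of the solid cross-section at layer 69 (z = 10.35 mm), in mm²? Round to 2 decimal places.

At z = 10.35 mm: the cone (r1=3.5→r2=1.5) has section circumradius 2.072 here — a regular 16-gon (area = (16/2)·2.072²·sin(360°/16) = 13.15 mm²); the cone at (-1.5, 2) is not intersected at this z (z outside [13, 30.5]); Taking the union: only the cone is present, so the union is just that shape — area = 13.15 mm². Overall, the cross-section is a single solid region. Net area = 13.15 mm².

13.15 mm²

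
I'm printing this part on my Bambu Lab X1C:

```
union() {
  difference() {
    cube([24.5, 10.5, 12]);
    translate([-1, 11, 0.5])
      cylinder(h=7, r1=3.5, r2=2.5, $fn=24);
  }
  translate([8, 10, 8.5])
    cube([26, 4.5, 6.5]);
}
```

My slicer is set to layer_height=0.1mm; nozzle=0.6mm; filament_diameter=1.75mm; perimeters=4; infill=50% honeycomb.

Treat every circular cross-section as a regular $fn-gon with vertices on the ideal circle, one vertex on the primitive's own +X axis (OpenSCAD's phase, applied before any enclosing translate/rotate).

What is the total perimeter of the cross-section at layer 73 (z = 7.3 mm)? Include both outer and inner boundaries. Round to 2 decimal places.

69.16 mm

At z = 7.3 mm: the cube is present — its section is the full 24.5×10.5 rectangle (perimeter 70.00 mm); the cone at (-1, 11): at t=0.971 of its height the radius interpolates to r₁+(r₂−r₁)t = 2.529, giving a regular 24-gon of that circumradius (perimeter = 2·24·2.529·sin(180°/24) = 15.84 mm); After the difference (first − rest): starting from the 24.5×10.5 cube, the cone at (-1, 11) partially overlaps it — only the 1.77 mm² overlap (of its 19.86 mm²) is removed, clipping the outline — boundary = 69.16 mm; the cube at (8, 10) is absent (z outside [8.5, 15]); Combining (union): only the result so far is present, so the union is just that shape — boundary = 69.16 mm. Overall, the cross-section is a single solid region. Total boundary length (outer) = 69.16 mm.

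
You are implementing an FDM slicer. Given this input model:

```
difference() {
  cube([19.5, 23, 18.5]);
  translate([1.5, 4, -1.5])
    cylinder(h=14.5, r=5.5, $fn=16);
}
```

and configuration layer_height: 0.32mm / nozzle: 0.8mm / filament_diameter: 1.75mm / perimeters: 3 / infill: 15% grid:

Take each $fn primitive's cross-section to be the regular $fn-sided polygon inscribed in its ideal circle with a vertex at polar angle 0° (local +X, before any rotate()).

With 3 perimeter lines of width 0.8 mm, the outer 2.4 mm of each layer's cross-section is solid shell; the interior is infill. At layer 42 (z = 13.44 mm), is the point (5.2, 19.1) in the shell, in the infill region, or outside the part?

At z = 13.44 mm: the 19.5×23 cube contributes its full rectangle; the cylinder at (1.5, 4) is absent (z outside [-1.5, 13]); Subtracting the remaining from the first: none of the subtracted shapes is present at this height, so the 19.5×23 cube is unchanged — 1 connected region. Overall, the cross-section is a single solid region. The nearest boundary edge runs (19.50, 23.00)→(0.00, 23.00); distance from the point to it = 3.90 mm. The point is inside the cross-section and 3.90 mm from the nearest boundary — more than the 2.4 mm shell width (3 × 0.8), so it's in the infill interior.

infill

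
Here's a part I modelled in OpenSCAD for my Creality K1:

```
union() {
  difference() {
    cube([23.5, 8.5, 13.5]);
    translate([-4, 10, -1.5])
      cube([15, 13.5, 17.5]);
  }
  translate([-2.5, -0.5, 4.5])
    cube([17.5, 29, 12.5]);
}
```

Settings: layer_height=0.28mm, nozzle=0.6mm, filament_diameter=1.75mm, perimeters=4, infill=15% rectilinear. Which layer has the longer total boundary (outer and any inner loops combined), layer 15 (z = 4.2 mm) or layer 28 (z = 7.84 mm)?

layer 28 (z = 7.84 mm)

Layer 15 (z = 4.2): the cube (footprint 23.5×8.5) is included at this height (perimeter 64.00 mm); the cube at (-4, 10) (footprint 15×13.5) is included at this height (perimeter 57.00 mm); Subtracting the remaining from the first: starting from the 23.5×8.5 cube, the 15×13.5 cube at (-4, 10) misses the remaining region (no effect) — boundary = 64.00 mm; the cube at (-2.5, -0.5) does not reach this height (z outside [4.5, 17]); Taking the union: only the result so far is present, so the union is just that shape — boundary = 64.00 mm. So its perimeter = 64.00 mm. Layer 28 (z = 7.84): the cube is present — its section is the full 23.5×8.5 rectangle (perimeter 64.00 mm); the cube at (-4, 10) (footprint 15×13.5) is included at this height (perimeter 57.00 mm); Taking the first minus the rest: starting from the 23.5×8.5 cube, the 15×13.5 cube at (-4, 10) misses the remaining region (no effect) — boundary = 64.00 mm; the 17.5×29 cube at (-2.5, -0.5) contributes its full rectangle (perimeter 93.00 mm); Combining (union): the regions partially overlap (shared area 127.50 mm²), so the edge portions inside another operand are dropped and the merged outline is re-measured after clipping — boundary = 110.00 mm. So its perimeter = 110.00 mm. Layer 28 is larger (110.00 vs 64.00 mm).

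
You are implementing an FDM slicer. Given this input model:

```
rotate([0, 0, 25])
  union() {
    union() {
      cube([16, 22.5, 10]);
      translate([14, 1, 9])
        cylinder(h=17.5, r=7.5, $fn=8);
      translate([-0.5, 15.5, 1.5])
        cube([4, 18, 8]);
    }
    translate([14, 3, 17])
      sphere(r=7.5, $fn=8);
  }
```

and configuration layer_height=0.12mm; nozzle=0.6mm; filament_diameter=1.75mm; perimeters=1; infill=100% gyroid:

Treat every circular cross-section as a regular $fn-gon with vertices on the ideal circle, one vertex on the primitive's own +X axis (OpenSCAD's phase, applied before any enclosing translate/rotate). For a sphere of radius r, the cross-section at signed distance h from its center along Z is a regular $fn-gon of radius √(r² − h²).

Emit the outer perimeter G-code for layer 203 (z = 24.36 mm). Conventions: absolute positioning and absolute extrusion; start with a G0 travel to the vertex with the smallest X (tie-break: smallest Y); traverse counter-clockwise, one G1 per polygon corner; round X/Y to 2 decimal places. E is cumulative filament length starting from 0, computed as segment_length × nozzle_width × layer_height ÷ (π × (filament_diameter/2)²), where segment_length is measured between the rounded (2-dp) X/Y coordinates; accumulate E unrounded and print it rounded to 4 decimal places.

G0 X5.22 Y9.39 Z24.36
G1 X5.47 Y3.65 E0.1720
G1 X9.70 Y-0.22 E0.3436
G1 X15.44 Y0.03 E0.5156
G1 X19.31 Y4.26 E0.6872
G1 X19.06 Y9.99 E0.8589
G1 X14.83 Y13.87 E1.0307
G1 X9.10 Y13.62 E1.2024
G1 X5.22 Y9.39 E1.3742

At z = 24.36 mm: the cube is not intersected at this z (z outside [0, 10]); the cylinder at (14, 1): section is a regular 8-gon, circumradius r=7.5; the cube at (-0.5, 15.5) is not intersected at this z (z outside [1.5, 9.5]); Combining (union): only the r=7.5 cylinder at (14, 1) is present, so the union is just that shape — 1 connected region; the sphere at (14, 3): section is a regular 8-gon, circumradius = √(r²−h²) = √(7.5²−7.36²) = 1.442; Combining (union): the r=7.5 sphere at (14, 3) lies entirely inside the result so far, so the union is just the result so far — 1 connected region; (whole slice rotated 25° about Z — lengths, areas and connectivity unchanged). The outline is a single polygon with 8 vertices. Extrusion per mm of travel: 0.6 × 0.12 / (π × 0.875²) = 0.029934. Accumulating E over each segment gives final E = 1.3742.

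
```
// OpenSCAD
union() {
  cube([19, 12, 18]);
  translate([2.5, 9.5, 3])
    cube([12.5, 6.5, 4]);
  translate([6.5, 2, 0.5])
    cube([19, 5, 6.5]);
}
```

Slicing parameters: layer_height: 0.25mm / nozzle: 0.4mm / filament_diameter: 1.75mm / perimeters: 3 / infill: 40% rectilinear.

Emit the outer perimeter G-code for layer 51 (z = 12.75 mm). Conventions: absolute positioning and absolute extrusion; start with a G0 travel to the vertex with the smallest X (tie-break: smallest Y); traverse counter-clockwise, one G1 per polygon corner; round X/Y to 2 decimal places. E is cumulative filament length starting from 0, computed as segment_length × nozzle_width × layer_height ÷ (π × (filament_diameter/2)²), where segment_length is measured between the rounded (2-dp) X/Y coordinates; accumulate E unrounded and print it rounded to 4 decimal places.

At z = 12.75 mm: the 19×12 cube contributes its full rectangle; the cube at (2.5, 9.5) does not reach this height (z outside [3, 7]); the cube at (6.5, 2) is not intersected at this z (z outside [0.5, 7]); Merging all regions: only the 19×12 cube is present, so the union is just that shape — 1 connected region. The outline is a single polygon with 4 vertices. Extrusion per mm of travel: 0.4 × 0.25 / (π × 0.875²) = 0.041575. Accumulating E over each segment gives final E = 2.5777.

G0 X0.00 Y0.00 Z12.75
G1 X19.00 Y0.00 E0.7899
G1 X19.00 Y12.00 E1.2888
G1 X0.00 Y12.00 E2.0788
G1 X0.00 Y0.00 E2.5777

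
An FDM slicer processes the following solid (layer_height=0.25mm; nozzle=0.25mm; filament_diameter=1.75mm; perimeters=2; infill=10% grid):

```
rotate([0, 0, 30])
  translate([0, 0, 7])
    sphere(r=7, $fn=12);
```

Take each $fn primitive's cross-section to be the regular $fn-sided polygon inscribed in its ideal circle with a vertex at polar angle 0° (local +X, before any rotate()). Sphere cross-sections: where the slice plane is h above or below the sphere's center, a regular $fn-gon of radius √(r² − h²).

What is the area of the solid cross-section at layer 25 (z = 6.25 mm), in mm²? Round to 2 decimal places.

145.31 mm²

At z = 6.25 mm: the sphere: section is a regular 12-gon, circumradius = √(r²−h²) = √(7²−0.75²) = 6.960 (area = (12/2)·6.960²·sin(360°/12) = 145.31 mm²); (rotated 30° about Z; rotation is an isometry so areas/perimeters/island counts are preserved). Overall, the cross-section is a single solid region. Net area = 145.31 mm².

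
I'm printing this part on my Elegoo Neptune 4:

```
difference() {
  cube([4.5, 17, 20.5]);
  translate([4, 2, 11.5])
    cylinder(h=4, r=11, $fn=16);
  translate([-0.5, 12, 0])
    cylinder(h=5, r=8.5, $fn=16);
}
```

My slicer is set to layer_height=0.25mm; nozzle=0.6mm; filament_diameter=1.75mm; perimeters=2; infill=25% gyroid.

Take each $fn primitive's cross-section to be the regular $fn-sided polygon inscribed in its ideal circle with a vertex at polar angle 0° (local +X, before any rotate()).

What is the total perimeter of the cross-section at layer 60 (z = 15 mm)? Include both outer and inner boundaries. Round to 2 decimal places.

17.98 mm

At z = 15 mm: the cube is present — its section is the full 4.5×17 rectangle (perimeter 43.00 mm); the r=11 cylinder at (4, 2) contributes a regular 16-gon of circumradius 11 (perimeter = 2·16·11.000·sin(180°/16) = 68.67 mm); the cylinder at (-0.5, 12) is not intersected at this z (z outside [0, 5]); Subtracting the remaining from the first: starting from the 4.5×17 cube, the r=11 cylinder at (4, 2) partially overlaps it — only the 56.88 mm² overlap (of its 370.44 mm²) is removed, clipping the outline — boundary = 17.98 mm. Overall, the cross-section is a single solid region. Total boundary length (outer) = 17.98 mm.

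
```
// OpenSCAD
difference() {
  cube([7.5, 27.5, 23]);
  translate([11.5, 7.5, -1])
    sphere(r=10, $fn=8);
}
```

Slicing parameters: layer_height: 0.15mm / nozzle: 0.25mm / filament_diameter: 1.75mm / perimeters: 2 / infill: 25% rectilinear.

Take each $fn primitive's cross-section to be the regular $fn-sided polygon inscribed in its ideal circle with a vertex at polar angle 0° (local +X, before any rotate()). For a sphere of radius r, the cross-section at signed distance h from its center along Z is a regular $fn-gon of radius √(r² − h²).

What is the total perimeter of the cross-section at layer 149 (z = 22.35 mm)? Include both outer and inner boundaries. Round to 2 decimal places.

70.00 mm

At z = 22.35 mm: the 7.5×27.5 cube contributes its full rectangle (perimeter 70.00 mm); the sphere at (11.5, 7.5) does not reach this height (|z−center|=23.350 > r=10); After the difference (first − rest): none of the subtracted shapes is present at this height, so the 7.5×27.5 cube is unchanged — boundary = 70.00 mm. Overall, the cross-section is a single solid region. Total boundary length (outer) = 70.00 mm.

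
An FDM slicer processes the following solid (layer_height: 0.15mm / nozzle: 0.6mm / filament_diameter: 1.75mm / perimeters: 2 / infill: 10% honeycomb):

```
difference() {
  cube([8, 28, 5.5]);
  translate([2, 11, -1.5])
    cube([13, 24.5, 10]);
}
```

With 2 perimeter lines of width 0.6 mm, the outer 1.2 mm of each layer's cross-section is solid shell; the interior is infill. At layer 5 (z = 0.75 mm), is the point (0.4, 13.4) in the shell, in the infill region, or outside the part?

shell

At z = 0.75 mm: the cube (footprint 8×28) is included at this height; the cube at (2, 11) (footprint 13×24.5) is included at this height; After the difference (first − rest): starting from the 8×28 cube, the 13×24.5 cube at (2, 11) partially overlaps it — only the 102.00 mm² overlap (of its 318.50 mm²) is removed, clipping the outline — 1 connected region. Overall, the cross-section is a single solid region. The nearest boundary edge runs (0.00, 0.00)→(0.00, 28.00); distance from the point to it = 0.40 mm. The point is inside the cross-section, 0.40 mm from the nearest boundary — within the 1.2 mm shell band (2 × 0.6).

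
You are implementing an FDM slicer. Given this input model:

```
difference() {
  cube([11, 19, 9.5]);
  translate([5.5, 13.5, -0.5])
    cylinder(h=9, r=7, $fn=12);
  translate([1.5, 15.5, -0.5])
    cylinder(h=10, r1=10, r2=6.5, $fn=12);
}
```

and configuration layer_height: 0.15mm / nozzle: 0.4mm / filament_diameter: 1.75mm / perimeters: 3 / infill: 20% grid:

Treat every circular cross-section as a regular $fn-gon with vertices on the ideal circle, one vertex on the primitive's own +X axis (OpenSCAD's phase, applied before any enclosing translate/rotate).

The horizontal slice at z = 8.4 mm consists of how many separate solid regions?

2

At z = 8.4 mm: the 11×19 cube contributes its full rectangle; the r=7 cylinder at (5.5, 13.5) contributes a regular 12-gon of circumradius 7; the cone at (1.5, 15.5) contributes a regular 12-gon of circumradius 6.885 (interpolated between r1=10 and r2=6.5 at t=0.890); Taking the first minus the rest: starting from the 11×19 cube, the r=7 cylinder at (5.5, 13.5) partially overlaps it — only the 124.40 mm² overlap (of its 147.00 mm²) is removed, clipping the outline; the cone at (1.5, 15.5) partially overlaps it — only the 1.15 mm² overlap (of its 142.21 mm²) is removed, clipping the outline — 2 connected regions. The result has 2 disconnected regions.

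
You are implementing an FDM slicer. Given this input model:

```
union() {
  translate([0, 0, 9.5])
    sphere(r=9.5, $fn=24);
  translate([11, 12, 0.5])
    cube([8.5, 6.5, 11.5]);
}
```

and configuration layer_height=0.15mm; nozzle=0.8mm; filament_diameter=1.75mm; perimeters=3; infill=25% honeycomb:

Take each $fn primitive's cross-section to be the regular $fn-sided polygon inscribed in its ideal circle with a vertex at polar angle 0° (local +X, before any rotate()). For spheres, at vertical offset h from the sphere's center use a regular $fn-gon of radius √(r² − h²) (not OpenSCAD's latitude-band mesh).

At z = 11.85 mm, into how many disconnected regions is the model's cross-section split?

At z = 11.85 mm: the r=9.5 sphere contributes a regular 24-gon of circumradius √(9.5²−2.35²) = 9.205; the 8.5×6.5 cube at (11, 12) contributes its full rectangle; Merging all regions: the 2 present regions are separate (no shared area or edge), so areas and boundary lengths simply add and each stays a separate island — 2 connected regions. The result has 2 disconnected regions.

2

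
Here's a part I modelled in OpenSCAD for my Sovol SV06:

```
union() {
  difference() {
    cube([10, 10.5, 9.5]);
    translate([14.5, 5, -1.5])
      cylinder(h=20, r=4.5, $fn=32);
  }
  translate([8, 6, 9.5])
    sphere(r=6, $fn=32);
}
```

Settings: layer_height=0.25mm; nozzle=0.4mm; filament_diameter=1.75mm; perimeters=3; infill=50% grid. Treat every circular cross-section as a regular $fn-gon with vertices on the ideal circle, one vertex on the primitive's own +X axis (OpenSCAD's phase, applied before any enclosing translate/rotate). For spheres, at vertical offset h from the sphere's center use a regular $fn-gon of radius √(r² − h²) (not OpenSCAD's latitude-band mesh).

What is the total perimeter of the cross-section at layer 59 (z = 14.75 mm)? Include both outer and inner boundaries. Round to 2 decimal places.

At z = 14.75 mm: the cube is absent (z outside [0, 9.5]); the r=4.5 cylinder at (14.5, 5) gives a regular 32-gon of circumradius 4.5 (constant along its height) (perimeter = 2·32·4.500·sin(180°/32) = 28.23 mm); Subtracting the remaining from the first: the first operand is absent here, so nothing remains; the sphere at (8, 6): section is a regular 32-gon, circumradius = √(r²−h²) = √(6²−5.25²) = 2.905 (perimeter = 2·32·2.905·sin(180°/32) = 18.22 mm); Taking the union: only the r=6 sphere at (8, 6) is present, so the union is just that shape — boundary = 18.22 mm. Overall, the cross-section is a single solid region. Total boundary length (outer) = 18.22 mm.

18.22 mm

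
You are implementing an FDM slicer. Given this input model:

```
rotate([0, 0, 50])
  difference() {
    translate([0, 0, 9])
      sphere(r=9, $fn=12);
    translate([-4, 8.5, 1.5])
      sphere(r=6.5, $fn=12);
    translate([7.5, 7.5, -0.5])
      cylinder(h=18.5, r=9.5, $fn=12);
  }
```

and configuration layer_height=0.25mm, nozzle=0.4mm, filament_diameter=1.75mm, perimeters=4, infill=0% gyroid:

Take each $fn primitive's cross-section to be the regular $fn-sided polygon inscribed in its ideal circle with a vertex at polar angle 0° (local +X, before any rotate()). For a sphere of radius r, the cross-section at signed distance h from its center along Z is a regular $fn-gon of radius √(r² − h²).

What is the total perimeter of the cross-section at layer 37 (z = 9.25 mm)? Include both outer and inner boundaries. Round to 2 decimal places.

55.24 mm

At z = 9.25 mm: the r=9 sphere slices to a regular 12-gon of circumradius 8.997 (√(r²−h²) with h=0.25 from center) (perimeter = 2·12·8.997·sin(180°/12) = 55.88 mm); the sphere at (-4, 8.5) is not intersected at this z (|z−center|=7.750 > r=6.5); the r=9.5 cylinder at (7.5, 7.5) contributes a regular 12-gon of circumradius 9.5 (perimeter = 2·12·9.500·sin(180°/12) = 59.01 mm); Subtracting the remaining from the first: starting from the r=9 sphere, the r=9.5 cylinder at (7.5, 7.5) partially overlaps it — only the 76.79 mm² overlap (of its 270.75 mm²) is removed, clipping the outline — boundary = 55.24 mm; (rotated 50° about Z; rotation is an isometry so areas/perimeters/island counts are preserved). Overall, the cross-section is a single solid region. Total boundary length (outer) = 55.24 mm.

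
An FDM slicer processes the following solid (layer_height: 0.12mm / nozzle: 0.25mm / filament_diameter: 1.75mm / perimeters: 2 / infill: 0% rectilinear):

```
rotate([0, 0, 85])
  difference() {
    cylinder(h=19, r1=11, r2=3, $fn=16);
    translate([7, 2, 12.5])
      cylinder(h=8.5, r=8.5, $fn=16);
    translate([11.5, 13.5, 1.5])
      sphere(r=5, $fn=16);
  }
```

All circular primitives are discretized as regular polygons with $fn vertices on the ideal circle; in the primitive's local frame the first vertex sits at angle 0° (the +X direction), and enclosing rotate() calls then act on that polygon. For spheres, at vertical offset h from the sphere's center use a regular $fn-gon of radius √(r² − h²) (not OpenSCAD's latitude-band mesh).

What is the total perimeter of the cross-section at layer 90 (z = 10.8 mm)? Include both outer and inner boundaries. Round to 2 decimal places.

At z = 10.8 mm: the cone contributes a regular 16-gon of circumradius 6.453 (interpolated between r1=11 and r2=3 at t=0.568) (perimeter = 2·16·6.453·sin(180°/16) = 40.28 mm); the cylinder at (7, 2) does not reach this height (z outside [12.5, 21]); the sphere at (11.5, 13.5) does not reach this height (|z−center|=9.300 > r=5); After the difference (first − rest): none of the subtracted shapes is present at this height, so the cone is unchanged — boundary = 40.28 mm; (whole slice rotated 85° about Z — lengths, areas and connectivity unchanged). Overall, the cross-section is a single solid region. Total boundary length (outer) = 40.28 mm.

40.28 mm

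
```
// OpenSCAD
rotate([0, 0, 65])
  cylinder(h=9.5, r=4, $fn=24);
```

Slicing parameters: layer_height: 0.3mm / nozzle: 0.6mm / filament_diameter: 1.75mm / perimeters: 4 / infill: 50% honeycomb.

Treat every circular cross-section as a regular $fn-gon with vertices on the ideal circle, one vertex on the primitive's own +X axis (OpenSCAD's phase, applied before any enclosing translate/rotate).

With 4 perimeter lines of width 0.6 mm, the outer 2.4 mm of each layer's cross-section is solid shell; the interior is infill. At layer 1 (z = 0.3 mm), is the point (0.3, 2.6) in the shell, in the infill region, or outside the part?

shell

At z = 0.3 mm: the r=4 cylinder contributes a regular 24-gon of circumradius 4; (rotated 65° about Z; rotation is an isometry so areas/perimeters/island counts are preserved). Overall, the cross-section is a single solid region. Undo the 65° rotation: the query point maps to (2.483, 0.827) in the un-rotated model frame. The nearest boundary edge runs (3.86, 1.04)→(3.46, 2.00); distance from the point to it = 1.36 mm. The point is inside the cross-section, 1.36 mm from the nearest boundary — within the 2.4 mm shell band (4 × 0.6).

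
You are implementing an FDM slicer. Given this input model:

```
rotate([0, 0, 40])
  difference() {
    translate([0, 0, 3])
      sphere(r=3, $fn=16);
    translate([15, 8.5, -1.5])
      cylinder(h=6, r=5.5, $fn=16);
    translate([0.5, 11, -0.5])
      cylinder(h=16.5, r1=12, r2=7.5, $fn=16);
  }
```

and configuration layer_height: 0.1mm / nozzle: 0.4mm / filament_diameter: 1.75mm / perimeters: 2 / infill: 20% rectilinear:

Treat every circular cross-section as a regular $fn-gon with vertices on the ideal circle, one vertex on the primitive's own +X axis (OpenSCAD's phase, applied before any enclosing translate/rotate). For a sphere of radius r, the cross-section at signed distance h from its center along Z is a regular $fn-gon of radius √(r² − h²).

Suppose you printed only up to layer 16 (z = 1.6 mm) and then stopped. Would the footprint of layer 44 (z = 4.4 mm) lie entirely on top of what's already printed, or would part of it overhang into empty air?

Compare the two slices. At z = 1.6: the r=3 sphere slices to a regular 16-gon of circumradius 2.653 (√(r²−h²) with h=1.4 from center) (area = (16/2)·2.653²·sin(360°/16) = 21.55 mm²); the cylinder at (15, 8.5): section is a regular 16-gon, circumradius r=5.5 (area = (16/2)·5.500²·sin(360°/16) = 92.61 mm²); the cone at (0.5, 11) contributes a regular 16-gon of circumradius 11.427 (interpolated between r1=12 and r2=7.5 at t=0.127) (area = (16/2)·11.427²·sin(360°/16) = 399.77 mm²); Taking the first minus the rest: starting from the r=3 sphere (21.55 mm²), the r=5.5 cylinder at (15, 8.5) misses the remaining region (no effect); the cone at (0.5, 11) partially overlaps it — only the 11.60 mm² overlap (of its 399.77 mm²) is removed, clipping the outline — area = 9.96 mm²; (rotated 40° about Z; rotation is an isometry so areas/perimeters/island counts are preserved). At z = 4.4: the r=3 sphere contributes a regular 16-gon of circumradius √(3²−1.4²) = 2.653 (area = (16/2)·2.653²·sin(360°/16) = 21.55 mm²); the r=5.5 cylinder at (15, 8.5) contributes a regular 16-gon of circumradius 5.5 (area = (16/2)·5.500²·sin(360°/16) = 92.61 mm²); the cone at (0.5, 11): at t=0.297 of its height the radius interpolates to r₁+(r₂−r₁)t = 10.664, giving a regular 16-gon of that circumradius (area = (16/2)·10.664²·sin(360°/16) = 348.13 mm²); After the difference (first − rest): starting from the r=3 sphere (21.55 mm²), the r=5.5 cylinder at (15, 8.5) misses the remaining region (no effect); the cone at (0.5, 11) partially overlaps it — only the 7.69 mm² overlap (of its 348.13 mm²) is removed, clipping the outline — area = 13.87 mm²; (whole slice rotated 40° about Z — lengths, areas and connectivity unchanged). Checking containment: at z = 4.4 the cross-section extends beyond the z = 1.6 cross-section by about 3.91 mm².

part overhangs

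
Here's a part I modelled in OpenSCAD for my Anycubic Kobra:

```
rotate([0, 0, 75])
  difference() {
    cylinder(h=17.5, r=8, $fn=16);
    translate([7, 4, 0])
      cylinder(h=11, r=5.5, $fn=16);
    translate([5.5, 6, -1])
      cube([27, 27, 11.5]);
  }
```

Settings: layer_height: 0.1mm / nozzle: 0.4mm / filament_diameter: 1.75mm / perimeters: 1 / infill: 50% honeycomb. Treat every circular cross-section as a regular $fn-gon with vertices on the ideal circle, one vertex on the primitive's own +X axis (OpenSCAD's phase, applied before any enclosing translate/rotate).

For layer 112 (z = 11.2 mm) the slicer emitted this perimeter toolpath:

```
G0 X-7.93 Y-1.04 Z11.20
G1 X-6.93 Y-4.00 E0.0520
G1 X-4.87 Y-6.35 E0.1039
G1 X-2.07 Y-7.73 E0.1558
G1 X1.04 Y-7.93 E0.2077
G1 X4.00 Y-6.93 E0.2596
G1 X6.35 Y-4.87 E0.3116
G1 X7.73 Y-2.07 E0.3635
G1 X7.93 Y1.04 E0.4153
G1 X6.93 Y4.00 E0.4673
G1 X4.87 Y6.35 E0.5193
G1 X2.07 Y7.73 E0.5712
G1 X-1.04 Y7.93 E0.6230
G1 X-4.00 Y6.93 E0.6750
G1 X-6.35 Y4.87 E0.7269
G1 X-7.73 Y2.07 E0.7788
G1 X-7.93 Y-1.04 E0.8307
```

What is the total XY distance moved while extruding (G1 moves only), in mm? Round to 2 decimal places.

49.95 mm

Sum the Euclidean lengths of each G1 segment: total = 49.95 mm.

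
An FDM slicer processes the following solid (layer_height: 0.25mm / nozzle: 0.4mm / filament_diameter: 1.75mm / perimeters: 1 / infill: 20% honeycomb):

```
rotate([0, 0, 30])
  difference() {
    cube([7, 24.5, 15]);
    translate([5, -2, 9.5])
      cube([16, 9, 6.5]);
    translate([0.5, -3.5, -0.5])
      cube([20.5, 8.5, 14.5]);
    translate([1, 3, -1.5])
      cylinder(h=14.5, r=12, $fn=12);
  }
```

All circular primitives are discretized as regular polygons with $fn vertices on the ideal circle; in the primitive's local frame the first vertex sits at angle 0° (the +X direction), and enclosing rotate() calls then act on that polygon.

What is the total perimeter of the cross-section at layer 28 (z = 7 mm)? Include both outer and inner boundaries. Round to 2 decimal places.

At z = 7 mm: the cube is present — its section is the full 7×24.5 rectangle (perimeter 63.00 mm); the cube at (5, -2) is not intersected at this z (z outside [9.5, 16]); the cube at (0.5, -3.5) (footprint 20.5×8.5) is included at this height (perimeter 58.00 mm); the cylinder at (1, 3): section is a regular 12-gon, circumradius r=12 (perimeter = 2·12·12.000·sin(180°/12) = 74.54 mm); Subtracting the remaining from the first: starting from the 7×24.5 cube, the 20.5×8.5 cube at (0.5, -3.5) partially overlaps it — only the 32.50 mm² overlap (of its 174.25 mm²) is removed, clipping the outline; the r=12 cylinder at (1, 3) partially overlaps it — only the 67.54 mm² overlap (of its 432.00 mm²) is removed, clipping the outline — boundary = 35.12 mm; (whole slice rotated 30° about Z — lengths, areas and connectivity unchanged). Overall, the cross-section is a single solid region. Total boundary length (outer) = 35.12 mm.

35.12 mm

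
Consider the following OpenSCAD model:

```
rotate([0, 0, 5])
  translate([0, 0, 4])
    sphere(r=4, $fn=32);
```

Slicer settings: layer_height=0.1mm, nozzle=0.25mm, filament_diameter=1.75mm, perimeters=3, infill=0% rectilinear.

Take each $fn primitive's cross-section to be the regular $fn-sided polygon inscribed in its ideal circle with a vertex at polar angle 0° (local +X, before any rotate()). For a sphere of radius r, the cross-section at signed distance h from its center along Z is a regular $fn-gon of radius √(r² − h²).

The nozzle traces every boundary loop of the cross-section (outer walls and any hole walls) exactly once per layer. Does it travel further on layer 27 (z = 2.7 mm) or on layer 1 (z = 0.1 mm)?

layer 27 (z = 2.7 mm)

Layer 27 (z = 2.7): the r=4 sphere contributes a regular 32-gon of circumradius √(4²−1.3²) = 3.783 (perimeter = 2·32·3.783·sin(180°/32) = 23.73 mm); (rotated 5° about Z; rotation is an isometry so areas/perimeters/island counts are preserved). So its perimeter = 23.73 mm. Layer 1 (z = 0.1): the sphere: section is a regular 32-gon, circumradius = √(r²−h²) = √(4²−3.9²) = 0.889 (perimeter = 2·32·0.889·sin(180°/32) = 5.58 mm); (whole slice rotated 5° about Z — lengths, areas and connectivity unchanged). So its perimeter = 5.58 mm. Layer 27 is larger (23.73 vs 5.58 mm).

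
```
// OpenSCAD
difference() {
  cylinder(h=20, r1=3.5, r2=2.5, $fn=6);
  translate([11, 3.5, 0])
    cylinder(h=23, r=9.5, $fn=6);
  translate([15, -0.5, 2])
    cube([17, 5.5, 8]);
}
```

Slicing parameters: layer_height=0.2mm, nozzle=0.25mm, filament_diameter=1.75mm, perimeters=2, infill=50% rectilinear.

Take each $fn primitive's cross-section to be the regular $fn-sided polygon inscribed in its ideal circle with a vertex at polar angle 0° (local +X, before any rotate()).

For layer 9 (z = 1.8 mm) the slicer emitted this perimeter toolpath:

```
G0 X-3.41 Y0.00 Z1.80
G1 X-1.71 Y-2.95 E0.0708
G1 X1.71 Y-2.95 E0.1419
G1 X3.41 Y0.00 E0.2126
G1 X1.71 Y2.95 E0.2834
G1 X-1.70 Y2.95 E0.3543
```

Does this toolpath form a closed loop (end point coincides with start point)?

no

Start point (G0): (-3.41, 0.00). End point (last G1): the path does not return to the start — open.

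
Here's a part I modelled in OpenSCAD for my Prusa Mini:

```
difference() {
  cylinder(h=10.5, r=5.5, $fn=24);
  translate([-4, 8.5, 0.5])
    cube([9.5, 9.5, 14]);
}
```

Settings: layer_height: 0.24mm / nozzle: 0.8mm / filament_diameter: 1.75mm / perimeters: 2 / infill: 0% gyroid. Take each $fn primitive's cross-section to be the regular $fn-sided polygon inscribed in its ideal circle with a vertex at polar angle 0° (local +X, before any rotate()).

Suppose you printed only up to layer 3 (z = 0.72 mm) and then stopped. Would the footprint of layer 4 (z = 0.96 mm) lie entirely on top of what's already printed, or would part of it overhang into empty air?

entirely on top

Compare the two slices. At z = 0.72: the cylinder: section is a regular 24-gon, circumradius r=5.5 (area = (24/2)·5.500²·sin(360°/24) = 93.95 mm²); the cube at (-4, 8.5) (footprint 9.5×9.5) is included at this height (area 90.25 mm²); Taking the first minus the rest: starting from the r=5.5 cylinder (93.95 mm²), the 9.5×9.5 cube at (-4, 8.5) misses the remaining region (no effect) — area = 93.95 mm². At z = 0.96: the cylinder: section is a regular 24-gon, circumradius r=5.5 (area = (24/2)·5.500²·sin(360°/24) = 93.95 mm²); the 9.5×9.5 cube at (-4, 8.5) contributes its full rectangle (area 90.25 mm²); Subtracting the remaining from the first: starting from the r=5.5 cylinder (93.95 mm²), the 9.5×9.5 cube at (-4, 8.5) misses the remaining region (no effect) — area = 93.95 mm². Checking containment: the cross-section at z = 0.96 is a subset of the cross-section at z = 0.72.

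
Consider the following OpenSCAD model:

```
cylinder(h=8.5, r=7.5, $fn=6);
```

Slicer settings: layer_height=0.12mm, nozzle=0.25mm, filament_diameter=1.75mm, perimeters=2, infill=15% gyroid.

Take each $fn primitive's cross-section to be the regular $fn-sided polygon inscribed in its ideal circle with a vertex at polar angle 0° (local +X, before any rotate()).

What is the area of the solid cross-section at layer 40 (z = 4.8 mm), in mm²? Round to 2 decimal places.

At z = 4.8 mm: the r=7.5 cylinder contributes a regular 6-gon of circumradius 7.5 (area = (6/2)·7.500²·sin(360°/6) = 146.14 mm²). Overall, the cross-section is a single solid region. Net area = 146.14 mm².

146.14 mm²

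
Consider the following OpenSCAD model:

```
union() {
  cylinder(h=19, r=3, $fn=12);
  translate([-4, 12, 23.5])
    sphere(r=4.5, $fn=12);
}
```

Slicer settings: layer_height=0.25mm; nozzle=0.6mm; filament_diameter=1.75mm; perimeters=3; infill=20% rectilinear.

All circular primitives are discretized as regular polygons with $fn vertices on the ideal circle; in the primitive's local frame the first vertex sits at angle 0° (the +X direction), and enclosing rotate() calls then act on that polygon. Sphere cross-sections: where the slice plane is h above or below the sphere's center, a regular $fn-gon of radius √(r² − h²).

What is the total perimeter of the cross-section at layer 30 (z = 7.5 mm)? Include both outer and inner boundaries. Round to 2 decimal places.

At z = 7.5 mm: the r=3 cylinder contributes a regular 12-gon of circumradius 3 (perimeter = 2·12·3.000·sin(180°/12) = 18.63 mm); the sphere at (-4, 12) does not reach this height (|z−center|=16.000 > r=4.5); Combining (union): only the r=3 cylinder is present, so the union is just that shape — boundary = 18.63 mm. Overall, the cross-section is a single solid region. Total boundary length (outer) = 18.63 mm.

18.63 mm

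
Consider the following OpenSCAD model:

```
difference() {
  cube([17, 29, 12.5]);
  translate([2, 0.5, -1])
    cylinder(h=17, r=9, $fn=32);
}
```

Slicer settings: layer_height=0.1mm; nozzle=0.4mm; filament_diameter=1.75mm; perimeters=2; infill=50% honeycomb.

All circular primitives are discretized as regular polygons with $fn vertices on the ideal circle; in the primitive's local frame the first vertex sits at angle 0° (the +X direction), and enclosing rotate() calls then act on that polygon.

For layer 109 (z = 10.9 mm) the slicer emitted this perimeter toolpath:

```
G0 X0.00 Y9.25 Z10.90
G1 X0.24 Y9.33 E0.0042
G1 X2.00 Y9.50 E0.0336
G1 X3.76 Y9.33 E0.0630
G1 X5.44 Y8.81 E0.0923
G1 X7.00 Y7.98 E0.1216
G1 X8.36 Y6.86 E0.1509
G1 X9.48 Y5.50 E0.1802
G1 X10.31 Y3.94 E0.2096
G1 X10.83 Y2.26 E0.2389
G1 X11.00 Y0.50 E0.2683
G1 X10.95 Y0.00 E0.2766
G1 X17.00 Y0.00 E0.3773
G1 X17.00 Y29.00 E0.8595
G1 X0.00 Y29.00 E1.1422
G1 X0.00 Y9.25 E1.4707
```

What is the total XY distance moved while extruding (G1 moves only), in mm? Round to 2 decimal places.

88.44 mm

Sum the Euclidean lengths of each G1 segment: total = 88.44 mm.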